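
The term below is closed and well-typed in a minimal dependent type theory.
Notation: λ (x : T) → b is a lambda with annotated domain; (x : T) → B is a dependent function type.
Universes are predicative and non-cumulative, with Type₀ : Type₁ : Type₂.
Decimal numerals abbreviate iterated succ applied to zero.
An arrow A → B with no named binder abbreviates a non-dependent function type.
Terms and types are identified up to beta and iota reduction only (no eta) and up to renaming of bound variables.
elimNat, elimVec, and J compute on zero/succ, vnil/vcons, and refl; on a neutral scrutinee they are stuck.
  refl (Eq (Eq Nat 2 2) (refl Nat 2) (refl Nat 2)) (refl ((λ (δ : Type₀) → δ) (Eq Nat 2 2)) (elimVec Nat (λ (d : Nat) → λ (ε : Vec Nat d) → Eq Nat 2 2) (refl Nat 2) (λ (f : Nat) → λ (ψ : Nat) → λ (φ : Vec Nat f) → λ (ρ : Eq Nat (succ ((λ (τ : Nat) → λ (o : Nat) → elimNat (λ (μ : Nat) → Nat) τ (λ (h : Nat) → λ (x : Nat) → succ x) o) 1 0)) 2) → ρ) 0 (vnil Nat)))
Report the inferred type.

type:
  Eq (Eq (Eq Nat 2 2) (refl Nat 2) (refl Nat 2)) (refl (Eq Nat 2 2) (refl Nat 2)) (refl (Eq Nat 2 2) (refl Nat 2))


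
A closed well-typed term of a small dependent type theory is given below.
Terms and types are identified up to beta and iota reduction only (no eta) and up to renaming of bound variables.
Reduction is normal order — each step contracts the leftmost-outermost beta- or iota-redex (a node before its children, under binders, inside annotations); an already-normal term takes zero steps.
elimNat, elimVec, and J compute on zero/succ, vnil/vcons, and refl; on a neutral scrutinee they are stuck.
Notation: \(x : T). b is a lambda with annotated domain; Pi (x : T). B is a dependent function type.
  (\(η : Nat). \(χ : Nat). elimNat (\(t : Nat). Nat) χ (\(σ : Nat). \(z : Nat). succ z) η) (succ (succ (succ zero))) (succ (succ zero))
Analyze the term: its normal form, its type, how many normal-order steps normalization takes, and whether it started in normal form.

reduced normal form:
  succ (succ (succ (succ (succ zero))))
type:
  Nat
steps to reach normal form (normal order): 12
already normal: no
first redex: a beta-redex


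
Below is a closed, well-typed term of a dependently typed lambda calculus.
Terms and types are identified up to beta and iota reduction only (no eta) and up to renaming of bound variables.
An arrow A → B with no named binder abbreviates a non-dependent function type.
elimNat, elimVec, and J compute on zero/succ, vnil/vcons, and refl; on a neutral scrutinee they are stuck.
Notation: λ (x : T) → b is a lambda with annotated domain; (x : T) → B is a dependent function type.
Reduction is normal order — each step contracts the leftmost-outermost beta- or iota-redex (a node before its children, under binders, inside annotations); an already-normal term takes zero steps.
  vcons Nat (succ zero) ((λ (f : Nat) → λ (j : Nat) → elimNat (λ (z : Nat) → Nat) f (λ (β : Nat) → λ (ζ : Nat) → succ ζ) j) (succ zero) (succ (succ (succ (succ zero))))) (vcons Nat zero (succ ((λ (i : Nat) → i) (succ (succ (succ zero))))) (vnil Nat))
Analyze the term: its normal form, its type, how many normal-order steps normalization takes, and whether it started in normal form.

normal form:
  vcons Nat (succ zero) (succ (succ (succ (succ (succ zero))))) (vcons Nat zero (succ (succ (succ (succ zero)))) (vnil Nat))
inferred type:
  Vec Nat (succ (succ zero))
steps to reach normal form (normal order): 16
term was already normal: no
first contracted redex: a beta-redex


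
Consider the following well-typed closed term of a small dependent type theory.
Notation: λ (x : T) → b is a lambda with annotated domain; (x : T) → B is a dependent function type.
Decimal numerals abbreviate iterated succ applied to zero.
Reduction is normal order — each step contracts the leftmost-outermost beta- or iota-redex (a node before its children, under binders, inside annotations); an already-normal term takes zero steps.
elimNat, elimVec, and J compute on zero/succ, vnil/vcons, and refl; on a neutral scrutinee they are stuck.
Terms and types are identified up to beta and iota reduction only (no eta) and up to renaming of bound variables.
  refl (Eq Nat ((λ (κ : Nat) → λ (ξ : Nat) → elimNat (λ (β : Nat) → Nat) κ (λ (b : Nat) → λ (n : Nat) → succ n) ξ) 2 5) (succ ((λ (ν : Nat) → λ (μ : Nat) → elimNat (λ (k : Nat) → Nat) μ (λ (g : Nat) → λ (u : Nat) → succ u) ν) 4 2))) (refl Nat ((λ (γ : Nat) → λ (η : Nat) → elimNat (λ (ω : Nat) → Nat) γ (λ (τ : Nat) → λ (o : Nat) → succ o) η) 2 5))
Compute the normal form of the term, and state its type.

normal form:
  refl (Eq Nat 7 7) (refl Nat 7)
the term's type:
  Eq (Eq Nat 7 7) (refl Nat 7) (refl Nat 7)


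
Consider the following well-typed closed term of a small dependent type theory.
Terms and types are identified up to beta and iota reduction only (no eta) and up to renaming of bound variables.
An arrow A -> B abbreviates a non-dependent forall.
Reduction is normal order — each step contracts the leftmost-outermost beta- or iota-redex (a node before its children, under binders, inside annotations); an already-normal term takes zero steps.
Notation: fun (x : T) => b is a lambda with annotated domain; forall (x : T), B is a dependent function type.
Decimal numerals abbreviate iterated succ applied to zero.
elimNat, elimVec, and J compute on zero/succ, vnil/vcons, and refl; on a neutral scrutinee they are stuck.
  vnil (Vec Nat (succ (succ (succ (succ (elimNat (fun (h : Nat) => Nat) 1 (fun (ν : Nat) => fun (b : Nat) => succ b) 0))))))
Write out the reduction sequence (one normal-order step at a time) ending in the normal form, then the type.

normal-order reduction sequence:
  vnil (Vec Nat (succ (succ (succ (succ (elimNat (fun (h : Nat) => Nat) 1 (fun (ν : Nat) => fun (b : Nat) => succ b) 0))))))
  ~> vnil (Vec Nat 5)
inferred type:
  Vec (Vec Nat 5) 0


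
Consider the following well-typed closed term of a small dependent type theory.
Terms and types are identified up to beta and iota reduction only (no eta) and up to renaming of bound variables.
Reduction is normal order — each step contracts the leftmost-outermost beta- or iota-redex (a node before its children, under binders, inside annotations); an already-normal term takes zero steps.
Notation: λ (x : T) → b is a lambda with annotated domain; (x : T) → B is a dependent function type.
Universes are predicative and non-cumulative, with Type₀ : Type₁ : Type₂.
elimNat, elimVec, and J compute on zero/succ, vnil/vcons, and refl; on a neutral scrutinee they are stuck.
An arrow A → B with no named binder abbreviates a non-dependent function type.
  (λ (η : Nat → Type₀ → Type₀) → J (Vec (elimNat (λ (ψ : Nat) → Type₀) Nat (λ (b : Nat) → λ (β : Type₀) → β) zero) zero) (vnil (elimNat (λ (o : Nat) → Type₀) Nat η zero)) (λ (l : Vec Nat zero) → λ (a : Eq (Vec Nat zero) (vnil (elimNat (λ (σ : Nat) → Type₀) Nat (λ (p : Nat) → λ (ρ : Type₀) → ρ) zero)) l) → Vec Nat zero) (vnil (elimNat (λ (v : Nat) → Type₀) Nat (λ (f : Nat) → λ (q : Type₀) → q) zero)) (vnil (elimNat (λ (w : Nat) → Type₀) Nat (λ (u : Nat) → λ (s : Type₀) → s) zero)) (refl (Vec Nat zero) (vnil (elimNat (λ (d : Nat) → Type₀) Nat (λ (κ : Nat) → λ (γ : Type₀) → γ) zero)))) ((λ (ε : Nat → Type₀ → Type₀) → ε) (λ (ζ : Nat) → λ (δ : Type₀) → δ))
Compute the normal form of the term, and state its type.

resulting normal form:
  vnil Nat
the term's type:
  Vec Nat zero


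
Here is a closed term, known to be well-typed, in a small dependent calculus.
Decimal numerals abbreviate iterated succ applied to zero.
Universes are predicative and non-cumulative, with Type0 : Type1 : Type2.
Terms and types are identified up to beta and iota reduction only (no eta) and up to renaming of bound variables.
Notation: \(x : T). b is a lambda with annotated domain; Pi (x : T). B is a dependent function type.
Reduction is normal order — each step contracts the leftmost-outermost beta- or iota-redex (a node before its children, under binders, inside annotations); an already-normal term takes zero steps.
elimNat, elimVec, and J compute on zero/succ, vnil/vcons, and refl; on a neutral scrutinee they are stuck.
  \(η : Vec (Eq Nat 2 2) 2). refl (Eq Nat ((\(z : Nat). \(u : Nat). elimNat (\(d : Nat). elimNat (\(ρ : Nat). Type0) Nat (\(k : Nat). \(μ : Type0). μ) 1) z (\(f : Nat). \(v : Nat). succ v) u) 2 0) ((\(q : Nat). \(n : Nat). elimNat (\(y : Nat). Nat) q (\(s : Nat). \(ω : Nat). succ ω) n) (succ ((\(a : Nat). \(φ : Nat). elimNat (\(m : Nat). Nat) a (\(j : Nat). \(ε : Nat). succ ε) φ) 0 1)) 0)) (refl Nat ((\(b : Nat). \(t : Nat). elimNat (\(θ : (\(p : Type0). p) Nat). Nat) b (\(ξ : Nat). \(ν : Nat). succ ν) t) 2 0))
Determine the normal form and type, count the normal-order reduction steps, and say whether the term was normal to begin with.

normal form:
  \(η : Vec (Eq Nat 2 2) 2). refl (Eq Nat 2 2) (refl Nat 2)
the term's type:
  Pi (η : Vec (Eq Nat 2 2) 2). Eq (Eq Nat 2 2) (refl Nat 2) (refl Nat 2)
reduction steps (normal order): 15
term was already normal: no
first redex: a beta-redex


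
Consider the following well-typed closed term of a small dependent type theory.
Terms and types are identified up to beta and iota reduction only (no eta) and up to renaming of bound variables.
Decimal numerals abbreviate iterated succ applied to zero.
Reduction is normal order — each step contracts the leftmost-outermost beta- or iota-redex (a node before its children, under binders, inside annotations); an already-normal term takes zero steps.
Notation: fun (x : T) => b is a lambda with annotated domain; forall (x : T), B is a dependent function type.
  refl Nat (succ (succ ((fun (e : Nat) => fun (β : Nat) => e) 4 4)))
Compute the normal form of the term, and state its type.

reduced normal form:
  refl Nat 6
the term's type:
  Eq Nat 6 6


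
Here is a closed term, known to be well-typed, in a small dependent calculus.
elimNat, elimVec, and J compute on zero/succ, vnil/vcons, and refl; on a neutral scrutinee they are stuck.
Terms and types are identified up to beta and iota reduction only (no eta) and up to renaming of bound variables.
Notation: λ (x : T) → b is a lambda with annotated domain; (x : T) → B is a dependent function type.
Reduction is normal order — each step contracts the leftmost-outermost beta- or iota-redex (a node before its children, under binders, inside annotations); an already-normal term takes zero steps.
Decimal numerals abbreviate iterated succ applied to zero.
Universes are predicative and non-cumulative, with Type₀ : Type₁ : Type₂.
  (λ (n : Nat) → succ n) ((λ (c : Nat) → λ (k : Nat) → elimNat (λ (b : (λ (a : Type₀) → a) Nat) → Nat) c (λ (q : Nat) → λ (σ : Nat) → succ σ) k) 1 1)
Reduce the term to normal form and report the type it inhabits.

reduced normal form:
  3
inferred type:
  Nat
observation: the first redex contracted is a beta-redex; the normal form is reached in 7 normal-order steps.


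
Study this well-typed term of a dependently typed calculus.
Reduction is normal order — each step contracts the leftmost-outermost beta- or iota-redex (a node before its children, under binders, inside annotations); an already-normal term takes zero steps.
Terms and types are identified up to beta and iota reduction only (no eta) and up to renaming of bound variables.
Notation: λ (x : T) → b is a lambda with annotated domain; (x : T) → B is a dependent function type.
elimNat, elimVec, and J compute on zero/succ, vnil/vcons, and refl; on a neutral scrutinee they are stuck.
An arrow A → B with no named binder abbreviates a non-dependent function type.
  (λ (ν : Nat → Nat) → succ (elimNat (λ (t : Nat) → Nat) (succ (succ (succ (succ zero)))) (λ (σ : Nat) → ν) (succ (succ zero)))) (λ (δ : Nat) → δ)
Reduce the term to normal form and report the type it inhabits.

resulting normal form:
  succ (succ (succ (succ (succ zero))))
type:
  Nat
observation: normalization takes exactly 8 steps under the normal-order strategy.


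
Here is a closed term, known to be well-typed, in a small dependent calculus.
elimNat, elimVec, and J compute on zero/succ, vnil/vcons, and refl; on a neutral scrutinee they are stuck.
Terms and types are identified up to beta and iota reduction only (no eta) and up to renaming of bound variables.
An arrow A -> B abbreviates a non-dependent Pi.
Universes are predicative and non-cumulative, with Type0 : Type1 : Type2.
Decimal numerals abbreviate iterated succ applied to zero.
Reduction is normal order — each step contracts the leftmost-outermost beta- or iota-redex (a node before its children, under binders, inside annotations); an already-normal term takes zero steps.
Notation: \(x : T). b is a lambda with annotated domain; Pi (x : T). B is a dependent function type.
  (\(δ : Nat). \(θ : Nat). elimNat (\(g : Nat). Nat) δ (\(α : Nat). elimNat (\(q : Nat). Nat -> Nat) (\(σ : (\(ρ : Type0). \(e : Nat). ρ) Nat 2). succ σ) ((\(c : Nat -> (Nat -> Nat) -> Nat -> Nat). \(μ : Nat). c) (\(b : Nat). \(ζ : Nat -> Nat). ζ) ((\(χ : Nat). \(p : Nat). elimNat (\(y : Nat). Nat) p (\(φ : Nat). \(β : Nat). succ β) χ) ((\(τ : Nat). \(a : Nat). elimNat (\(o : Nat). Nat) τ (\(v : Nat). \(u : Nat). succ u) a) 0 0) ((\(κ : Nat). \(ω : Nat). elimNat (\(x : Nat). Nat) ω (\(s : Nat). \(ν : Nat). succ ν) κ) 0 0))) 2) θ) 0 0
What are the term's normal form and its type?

resulting normal form:
  0
type:
  Nat
observation: normalization takes exactly 3 steps under the normal-order strategy.


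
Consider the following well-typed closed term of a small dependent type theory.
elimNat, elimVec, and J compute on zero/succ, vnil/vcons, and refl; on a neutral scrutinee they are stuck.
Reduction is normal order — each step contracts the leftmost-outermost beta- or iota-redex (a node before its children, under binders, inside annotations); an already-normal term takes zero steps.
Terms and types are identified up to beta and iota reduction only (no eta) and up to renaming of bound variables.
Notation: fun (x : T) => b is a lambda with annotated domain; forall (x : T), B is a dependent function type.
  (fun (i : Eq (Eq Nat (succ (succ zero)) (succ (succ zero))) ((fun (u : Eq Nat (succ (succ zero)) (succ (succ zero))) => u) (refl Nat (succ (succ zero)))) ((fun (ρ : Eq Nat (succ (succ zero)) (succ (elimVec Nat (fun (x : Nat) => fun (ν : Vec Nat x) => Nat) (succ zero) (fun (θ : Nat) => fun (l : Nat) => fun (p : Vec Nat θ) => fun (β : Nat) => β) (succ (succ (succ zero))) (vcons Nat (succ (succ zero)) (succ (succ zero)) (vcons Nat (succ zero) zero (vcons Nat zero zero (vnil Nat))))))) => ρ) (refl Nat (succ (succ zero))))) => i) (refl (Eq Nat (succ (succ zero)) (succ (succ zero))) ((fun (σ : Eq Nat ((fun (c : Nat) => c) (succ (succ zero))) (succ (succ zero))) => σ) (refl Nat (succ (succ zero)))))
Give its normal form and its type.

reduced normal form:
  refl (Eq Nat (succ (succ zero)) (succ (succ zero))) (refl Nat (succ (succ zero)))
type:
  Eq (Eq Nat (succ (succ zero)) (succ (succ zero))) (refl Nat (succ (succ zero))) (refl Nat (succ (succ zero)))


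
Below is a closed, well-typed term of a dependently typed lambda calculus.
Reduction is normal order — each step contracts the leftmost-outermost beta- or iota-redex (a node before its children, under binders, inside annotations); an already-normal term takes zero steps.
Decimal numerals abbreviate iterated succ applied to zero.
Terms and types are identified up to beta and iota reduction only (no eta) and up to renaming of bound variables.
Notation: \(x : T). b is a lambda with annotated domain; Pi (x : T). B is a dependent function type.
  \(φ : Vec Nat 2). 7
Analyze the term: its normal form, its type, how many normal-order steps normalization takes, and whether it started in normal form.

reduced normal form:
  \(φ : Vec Nat 2). 7
the term's type:
  Pi (φ : Vec Nat 2). Nat
normal-order step count: 0
already normal: yes


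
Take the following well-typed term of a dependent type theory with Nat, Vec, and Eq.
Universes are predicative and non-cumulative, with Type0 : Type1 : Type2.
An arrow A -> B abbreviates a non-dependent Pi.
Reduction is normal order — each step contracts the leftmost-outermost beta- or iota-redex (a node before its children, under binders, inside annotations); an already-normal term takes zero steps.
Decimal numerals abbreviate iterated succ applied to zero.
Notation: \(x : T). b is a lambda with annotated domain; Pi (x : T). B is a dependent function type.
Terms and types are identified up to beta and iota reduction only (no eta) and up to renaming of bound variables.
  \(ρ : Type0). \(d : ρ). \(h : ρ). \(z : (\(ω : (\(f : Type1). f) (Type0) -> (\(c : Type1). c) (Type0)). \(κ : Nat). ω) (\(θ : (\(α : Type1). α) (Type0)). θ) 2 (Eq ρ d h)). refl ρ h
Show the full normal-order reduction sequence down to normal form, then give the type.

reduction (normal order):
  \(ρ : Type0). \(d : ρ). \(h : ρ). \(z : (\(ω : (\(f : Type1). f) (Type0) -> (\(c : Type1). c) (Type0)). \(κ : Nat). ω) (\(θ : (\(α : Type1). α) (Type0)). θ) 2 (Eq ρ d h)). refl ρ h
  ~> \(ρ : Type0). \(d : ρ). \(h : ρ). \(z : (\(ω : Nat). \(f : (\(c : Type1). c) (Type0)). f) 2 (Eq ρ d h)). refl ρ h
  ~> \(ρ : Type0). \(d : ρ). \(h : ρ). \(z : (\(ω : (\(f : Type1). f) (Type0)). ω) (Eq ρ d h)). refl ρ h
  ~> \(ρ : Type0). \(d : ρ). \(h : ρ). \(z : Eq ρ d h). refl ρ h
type:
  Pi (ρ : Type0). Pi (d : ρ). Pi (h : ρ). Eq ρ d h -> Eq ρ h h


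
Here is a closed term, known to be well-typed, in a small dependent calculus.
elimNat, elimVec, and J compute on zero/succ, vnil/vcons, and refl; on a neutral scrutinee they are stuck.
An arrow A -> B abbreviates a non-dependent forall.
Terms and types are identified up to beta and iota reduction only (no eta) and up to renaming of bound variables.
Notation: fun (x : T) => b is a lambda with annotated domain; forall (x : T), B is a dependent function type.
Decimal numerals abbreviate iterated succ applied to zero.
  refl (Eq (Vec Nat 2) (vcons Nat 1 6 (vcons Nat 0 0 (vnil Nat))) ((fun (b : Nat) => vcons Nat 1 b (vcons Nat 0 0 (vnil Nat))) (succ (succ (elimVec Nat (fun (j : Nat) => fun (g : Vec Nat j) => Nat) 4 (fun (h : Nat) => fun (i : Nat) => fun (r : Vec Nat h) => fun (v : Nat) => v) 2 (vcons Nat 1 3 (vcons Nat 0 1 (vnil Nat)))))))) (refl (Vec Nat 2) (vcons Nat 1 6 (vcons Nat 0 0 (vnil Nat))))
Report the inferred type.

inferred type:
  Eq (Eq (Vec Nat 2) (vcons Nat 1 6 (vcons Nat 0 0 (vnil Nat))) (vcons Nat 1 6 (vcons Nat 0 0 (vnil Nat)))) (refl (Vec Nat 2) (vcons Nat 1 6 (vcons Nat 0 0 (vnil Nat)))) (refl (Vec Nat 2) (vcons Nat 1 6 (vcons Nat 0 0 (vnil Nat))))


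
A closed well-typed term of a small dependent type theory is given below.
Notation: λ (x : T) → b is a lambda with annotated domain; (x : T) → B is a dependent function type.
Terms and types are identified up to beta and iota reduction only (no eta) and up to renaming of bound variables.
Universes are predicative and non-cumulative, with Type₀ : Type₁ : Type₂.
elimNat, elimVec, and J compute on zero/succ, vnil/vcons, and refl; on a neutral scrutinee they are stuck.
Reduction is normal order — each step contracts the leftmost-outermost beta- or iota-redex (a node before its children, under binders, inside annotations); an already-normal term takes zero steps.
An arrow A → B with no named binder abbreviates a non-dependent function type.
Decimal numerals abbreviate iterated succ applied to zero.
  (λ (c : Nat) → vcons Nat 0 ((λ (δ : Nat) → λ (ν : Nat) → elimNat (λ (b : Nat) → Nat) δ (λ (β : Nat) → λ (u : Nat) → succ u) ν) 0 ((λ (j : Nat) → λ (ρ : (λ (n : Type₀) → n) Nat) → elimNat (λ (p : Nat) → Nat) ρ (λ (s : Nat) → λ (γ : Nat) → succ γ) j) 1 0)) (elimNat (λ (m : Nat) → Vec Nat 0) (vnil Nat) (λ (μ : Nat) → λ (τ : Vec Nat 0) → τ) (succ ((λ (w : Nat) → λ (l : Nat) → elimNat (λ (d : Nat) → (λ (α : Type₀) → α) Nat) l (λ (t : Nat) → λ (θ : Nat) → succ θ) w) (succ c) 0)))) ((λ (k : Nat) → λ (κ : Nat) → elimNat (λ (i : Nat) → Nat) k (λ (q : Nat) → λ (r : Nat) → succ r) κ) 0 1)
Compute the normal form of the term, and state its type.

normal form:
  vcons Nat 0 1 (vnil Nat)
inferred type:
  Vec Nat 1
observation: reduction starts at a beta-redex, and 39 normal-order steps reach the normal form.


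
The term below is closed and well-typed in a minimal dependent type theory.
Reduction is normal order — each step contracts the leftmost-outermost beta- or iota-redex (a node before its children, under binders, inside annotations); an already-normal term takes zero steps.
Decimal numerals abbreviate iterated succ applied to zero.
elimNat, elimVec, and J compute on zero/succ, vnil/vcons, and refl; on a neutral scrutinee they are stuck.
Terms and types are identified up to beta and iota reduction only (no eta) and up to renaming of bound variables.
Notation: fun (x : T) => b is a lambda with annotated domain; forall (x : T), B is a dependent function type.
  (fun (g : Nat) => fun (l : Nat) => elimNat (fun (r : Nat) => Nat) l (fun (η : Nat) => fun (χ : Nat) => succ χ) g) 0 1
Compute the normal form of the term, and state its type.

normal form:
  1
the term's type:
  Nat
observation: the first redex contracted is a beta-redex; the normal form is reached in 3 normal-order steps.


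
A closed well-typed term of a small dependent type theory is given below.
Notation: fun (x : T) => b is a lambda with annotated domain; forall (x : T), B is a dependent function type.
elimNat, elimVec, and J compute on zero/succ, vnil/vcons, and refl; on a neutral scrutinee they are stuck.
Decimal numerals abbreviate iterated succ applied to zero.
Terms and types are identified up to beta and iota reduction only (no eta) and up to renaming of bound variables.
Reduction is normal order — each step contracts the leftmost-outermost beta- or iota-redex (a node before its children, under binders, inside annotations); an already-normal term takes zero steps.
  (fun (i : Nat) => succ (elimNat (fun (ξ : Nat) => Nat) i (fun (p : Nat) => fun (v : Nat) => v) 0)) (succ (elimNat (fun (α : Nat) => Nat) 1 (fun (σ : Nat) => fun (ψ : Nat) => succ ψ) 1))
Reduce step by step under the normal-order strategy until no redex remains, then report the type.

reduction (normal order):
  (fun (i : Nat) => succ (elimNat (fun (ξ : Nat) => Nat) i (fun (p : Nat) => fun (v : Nat) => v) 0)) (succ (elimNat (fun (α : Nat) => Nat) 1 (fun (σ : Nat) => fun (ψ : Nat) => succ ψ) 1))
  ~> succ (elimNat (fun (i : Nat) => Nat) (succ (elimNat (fun (ξ : Nat) => Nat) 1 (fun (p : Nat) => fun (v : Nat) => succ v) 1)) (fun (α : Nat) => fun (σ : Nat) => σ) 0)
  ~> succ (succ (elimNat (fun (i : Nat) => Nat) 1 (fun (ξ : Nat) => fun (p : Nat) => succ p) 1))
  ~> succ (succ ((fun (i : Nat) => fun (ξ : Nat) => succ ξ) 0 (elimNat (fun (p : Nat) => Nat) 1 (fun (v : Nat) => fun (α : Nat) => succ α) 0)))
  ~> succ (succ ((fun (i : Nat) => succ i) (elimNat (fun (ξ : Nat) => Nat) 1 (fun (p : Nat) => fun (v : Nat) => succ v) 0)))
  ~> succ (succ (succ (elimNat (fun (i : Nat) => Nat) 1 (fun (ξ : Nat) => fun (p : Nat) => succ p) 0)))
  ~> 4
inferred type:
  Nat


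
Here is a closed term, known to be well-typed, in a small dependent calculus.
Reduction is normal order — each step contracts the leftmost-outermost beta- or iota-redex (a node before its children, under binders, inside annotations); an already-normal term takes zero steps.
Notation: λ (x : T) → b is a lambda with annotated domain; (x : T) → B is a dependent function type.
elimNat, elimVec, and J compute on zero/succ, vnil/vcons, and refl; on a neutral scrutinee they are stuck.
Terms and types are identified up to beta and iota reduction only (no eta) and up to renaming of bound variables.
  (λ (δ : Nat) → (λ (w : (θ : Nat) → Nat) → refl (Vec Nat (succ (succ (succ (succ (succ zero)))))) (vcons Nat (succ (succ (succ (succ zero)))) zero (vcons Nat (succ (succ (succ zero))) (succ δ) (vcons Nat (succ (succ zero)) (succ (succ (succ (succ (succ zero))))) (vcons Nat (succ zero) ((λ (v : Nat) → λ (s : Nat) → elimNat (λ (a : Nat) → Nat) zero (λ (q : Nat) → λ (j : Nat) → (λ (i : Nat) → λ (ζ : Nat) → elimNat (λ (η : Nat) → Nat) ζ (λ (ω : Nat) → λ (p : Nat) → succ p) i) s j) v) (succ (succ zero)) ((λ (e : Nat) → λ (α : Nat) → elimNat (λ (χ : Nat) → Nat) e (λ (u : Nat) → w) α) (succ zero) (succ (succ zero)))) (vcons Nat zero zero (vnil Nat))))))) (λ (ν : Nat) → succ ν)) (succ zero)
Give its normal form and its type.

normal form:
  refl (Vec Nat (succ (succ (succ (succ (succ zero)))))) (vcons Nat (succ (succ (succ (succ zero)))) zero (vcons Nat (succ (succ (succ zero))) (succ (succ zero)) (vcons Nat (succ (succ zero)) (succ (succ (succ (succ (succ zero))))) (vcons Nat (succ zero) (succ (succ (succ (succ (succ (succ zero)))))) (vcons Nat zero zero (vnil Nat))))))
inferred type:
  Eq (Vec Nat (succ (succ (succ (succ (succ zero)))))) (vcons Nat (succ (succ (succ (succ zero)))) zero (vcons Nat (succ (succ (succ zero))) (succ (succ zero)) (vcons Nat (succ (succ zero)) (succ (succ (succ (succ (succ zero))))) (vcons Nat (succ zero) (succ (succ (succ (succ (succ (succ zero)))))) (vcons Nat zero zero (vnil Nat)))))) (vcons Nat (succ (succ (succ (succ zero)))) zero (vcons Nat (succ (succ (succ zero))) (succ (succ zero)) (vcons Nat (succ (succ zero)) (succ (succ (succ (succ (succ zero))))) (vcons Nat (succ zero) (succ (succ (succ (succ (succ (succ zero)))))) (vcons Nat zero zero (vnil Nat))))))


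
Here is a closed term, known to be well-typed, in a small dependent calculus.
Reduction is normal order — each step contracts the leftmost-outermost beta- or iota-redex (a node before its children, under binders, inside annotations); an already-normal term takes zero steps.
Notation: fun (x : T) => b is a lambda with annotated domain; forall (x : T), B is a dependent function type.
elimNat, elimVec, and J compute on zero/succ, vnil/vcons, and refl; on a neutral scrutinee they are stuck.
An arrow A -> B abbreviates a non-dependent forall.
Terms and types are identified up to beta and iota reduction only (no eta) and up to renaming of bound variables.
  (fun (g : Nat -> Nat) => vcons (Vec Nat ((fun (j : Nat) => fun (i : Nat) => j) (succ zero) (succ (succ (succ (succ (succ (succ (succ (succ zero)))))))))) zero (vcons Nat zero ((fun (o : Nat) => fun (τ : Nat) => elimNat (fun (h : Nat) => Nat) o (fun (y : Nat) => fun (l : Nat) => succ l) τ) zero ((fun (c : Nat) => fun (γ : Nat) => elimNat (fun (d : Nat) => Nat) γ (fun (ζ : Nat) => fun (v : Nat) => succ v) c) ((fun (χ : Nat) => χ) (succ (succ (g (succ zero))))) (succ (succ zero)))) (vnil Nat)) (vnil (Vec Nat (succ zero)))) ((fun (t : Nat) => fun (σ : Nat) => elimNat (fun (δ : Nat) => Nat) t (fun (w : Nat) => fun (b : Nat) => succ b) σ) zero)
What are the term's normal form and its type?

reduced normal form:
  vcons (Vec Nat (succ zero)) zero (vcons Nat zero (succ (succ (succ (succ (succ zero))))) (vnil Nat)) (vnil (Vec Nat (succ zero)))
the term's type:
  Vec (Vec Nat (succ zero)) (succ zero)
observation: reduction starts at a beta-redex, and 40 normal-order steps reach the normal form.


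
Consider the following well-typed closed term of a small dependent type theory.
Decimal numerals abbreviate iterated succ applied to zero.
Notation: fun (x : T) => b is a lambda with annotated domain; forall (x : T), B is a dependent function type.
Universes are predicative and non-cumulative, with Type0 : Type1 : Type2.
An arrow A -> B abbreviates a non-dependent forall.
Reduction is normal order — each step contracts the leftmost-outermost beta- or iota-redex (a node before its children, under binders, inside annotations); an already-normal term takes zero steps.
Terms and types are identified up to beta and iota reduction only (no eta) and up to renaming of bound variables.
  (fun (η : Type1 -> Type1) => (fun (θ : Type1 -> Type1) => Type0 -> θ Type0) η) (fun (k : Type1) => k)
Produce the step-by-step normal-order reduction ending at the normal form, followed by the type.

reduction (normal order):
  (fun (η : Type1 -> Type1) => (fun (θ : Type1 -> Type1) => Type0 -> θ Type0) η) (fun (k : Type1) => k)
  ~> (fun (η : Type1 -> Type1) => Type0 -> η Type0) (fun (θ : Type1) => θ)
  ~> Type0 -> (fun (η : Type1) => η) Type0
  ~> Type0 -> Type0
inferred type:
  Type1


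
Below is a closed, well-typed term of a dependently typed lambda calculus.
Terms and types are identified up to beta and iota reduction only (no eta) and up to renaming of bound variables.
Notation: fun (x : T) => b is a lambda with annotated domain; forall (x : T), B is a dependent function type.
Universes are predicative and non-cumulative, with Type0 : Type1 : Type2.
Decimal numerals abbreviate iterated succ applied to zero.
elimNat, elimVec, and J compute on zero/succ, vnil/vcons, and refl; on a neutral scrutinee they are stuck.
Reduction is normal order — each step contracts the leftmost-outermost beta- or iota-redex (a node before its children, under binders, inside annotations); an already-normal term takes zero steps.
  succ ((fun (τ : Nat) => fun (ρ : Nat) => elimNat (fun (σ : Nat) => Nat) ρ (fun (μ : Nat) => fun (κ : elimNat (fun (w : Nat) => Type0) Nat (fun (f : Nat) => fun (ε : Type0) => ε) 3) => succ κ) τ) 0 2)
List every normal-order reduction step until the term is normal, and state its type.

reduction (normal order):
  succ ((fun (τ : Nat) => fun (ρ : Nat) => elimNat (fun (σ : Nat) => Nat) ρ (fun (μ : Nat) => fun (κ : elimNat (fun (w : Nat) => Type0) Nat (fun (f : Nat) => fun (ε : Type0) => ε) 3) => succ κ) τ) 0 2)
  ~> succ ((fun (τ : Nat) => elimNat (fun (ρ : Nat) => Nat) τ (fun (σ : Nat) => fun (μ : elimNat (fun (κ : Nat) => Type0) Nat (fun (w : Nat) => fun (f : Type0) => f) 3) => succ μ) 0) 2)
  ~> succ (elimNat (fun (τ : Nat) => Nat) 2 (fun (ρ : Nat) => fun (σ : elimNat (fun (μ : Nat) => Type0) Nat (fun (κ : Nat) => fun (w : Type0) => w) 3) => succ σ) 0)
  ~> 3
the term's type:
  Nat


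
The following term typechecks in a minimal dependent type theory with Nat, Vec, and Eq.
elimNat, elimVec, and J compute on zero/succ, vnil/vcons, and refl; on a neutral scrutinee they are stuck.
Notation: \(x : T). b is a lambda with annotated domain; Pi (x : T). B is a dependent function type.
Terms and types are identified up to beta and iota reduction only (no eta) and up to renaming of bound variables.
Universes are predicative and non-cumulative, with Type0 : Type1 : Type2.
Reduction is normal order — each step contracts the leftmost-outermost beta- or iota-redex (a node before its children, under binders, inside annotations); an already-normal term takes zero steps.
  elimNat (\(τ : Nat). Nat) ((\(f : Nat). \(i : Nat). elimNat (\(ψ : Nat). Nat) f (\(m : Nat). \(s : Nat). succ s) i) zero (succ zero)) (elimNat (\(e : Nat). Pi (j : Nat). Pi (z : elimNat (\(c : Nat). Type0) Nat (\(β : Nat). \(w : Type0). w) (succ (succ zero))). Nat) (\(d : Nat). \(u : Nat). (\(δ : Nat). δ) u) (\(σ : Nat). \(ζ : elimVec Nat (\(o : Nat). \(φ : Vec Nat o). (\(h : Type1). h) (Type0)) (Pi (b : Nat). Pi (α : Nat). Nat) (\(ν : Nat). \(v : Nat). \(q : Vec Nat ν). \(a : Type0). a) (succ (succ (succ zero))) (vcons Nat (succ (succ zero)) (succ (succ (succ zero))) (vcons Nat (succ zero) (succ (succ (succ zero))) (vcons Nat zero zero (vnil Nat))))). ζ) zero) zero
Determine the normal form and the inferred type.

resulting normal form:
  succ zero
type:
  Nat


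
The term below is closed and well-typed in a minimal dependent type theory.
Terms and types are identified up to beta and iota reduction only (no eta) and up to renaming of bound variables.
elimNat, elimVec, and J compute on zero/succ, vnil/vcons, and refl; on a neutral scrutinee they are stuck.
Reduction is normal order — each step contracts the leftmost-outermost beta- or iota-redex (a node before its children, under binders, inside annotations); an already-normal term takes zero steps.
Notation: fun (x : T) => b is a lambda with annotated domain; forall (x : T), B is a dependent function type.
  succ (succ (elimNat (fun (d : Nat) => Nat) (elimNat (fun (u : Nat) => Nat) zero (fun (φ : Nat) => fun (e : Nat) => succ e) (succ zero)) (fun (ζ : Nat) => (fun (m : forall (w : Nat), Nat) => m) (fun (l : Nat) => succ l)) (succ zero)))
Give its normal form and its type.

reduced normal form:
  succ (succ (succ (succ zero)))
the term's type:
  Nat
observation: contracting an elimNat iota-redex first, the term normalizes in 9 steps.


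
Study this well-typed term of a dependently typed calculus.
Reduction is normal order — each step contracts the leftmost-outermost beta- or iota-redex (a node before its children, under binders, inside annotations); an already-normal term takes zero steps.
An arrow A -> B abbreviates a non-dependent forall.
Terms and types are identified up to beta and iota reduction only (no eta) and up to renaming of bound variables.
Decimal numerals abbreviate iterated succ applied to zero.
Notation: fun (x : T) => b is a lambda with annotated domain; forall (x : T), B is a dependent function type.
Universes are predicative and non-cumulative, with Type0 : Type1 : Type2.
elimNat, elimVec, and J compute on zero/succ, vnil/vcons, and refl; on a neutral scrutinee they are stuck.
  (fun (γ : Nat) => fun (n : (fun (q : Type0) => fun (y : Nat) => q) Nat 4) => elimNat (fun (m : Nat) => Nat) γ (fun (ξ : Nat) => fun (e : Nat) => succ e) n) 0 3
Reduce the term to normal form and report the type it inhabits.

reduced normal form:
  3
the term's type:
  Nat
observation: reduction starts at a beta-redex, and 12 normal-order steps reach the normal form.


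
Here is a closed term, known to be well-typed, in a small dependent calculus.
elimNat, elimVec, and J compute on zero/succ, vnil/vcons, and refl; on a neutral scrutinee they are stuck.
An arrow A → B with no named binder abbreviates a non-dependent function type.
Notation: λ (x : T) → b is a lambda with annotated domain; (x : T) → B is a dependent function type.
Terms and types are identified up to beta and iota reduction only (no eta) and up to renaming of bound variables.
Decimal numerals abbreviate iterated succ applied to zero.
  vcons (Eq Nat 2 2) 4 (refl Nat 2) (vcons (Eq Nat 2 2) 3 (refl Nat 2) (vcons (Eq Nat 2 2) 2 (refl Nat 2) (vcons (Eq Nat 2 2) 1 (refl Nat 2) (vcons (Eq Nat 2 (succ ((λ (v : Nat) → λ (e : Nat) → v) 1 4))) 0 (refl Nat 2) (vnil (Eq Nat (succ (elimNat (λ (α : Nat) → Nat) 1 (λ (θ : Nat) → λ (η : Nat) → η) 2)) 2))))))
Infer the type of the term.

inferred type:
  Vec (Eq Nat 2 2) 5


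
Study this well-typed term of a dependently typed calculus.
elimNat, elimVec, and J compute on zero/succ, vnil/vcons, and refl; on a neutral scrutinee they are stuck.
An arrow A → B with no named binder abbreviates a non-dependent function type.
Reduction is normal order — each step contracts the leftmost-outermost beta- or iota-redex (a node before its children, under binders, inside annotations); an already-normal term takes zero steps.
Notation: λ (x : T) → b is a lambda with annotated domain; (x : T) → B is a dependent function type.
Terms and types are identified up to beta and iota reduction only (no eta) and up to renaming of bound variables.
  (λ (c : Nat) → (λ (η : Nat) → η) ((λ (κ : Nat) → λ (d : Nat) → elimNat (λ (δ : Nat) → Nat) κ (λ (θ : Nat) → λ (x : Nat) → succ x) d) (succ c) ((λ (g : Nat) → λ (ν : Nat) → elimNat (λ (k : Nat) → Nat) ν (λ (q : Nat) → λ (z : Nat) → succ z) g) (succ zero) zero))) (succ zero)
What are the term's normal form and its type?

resulting normal form:
  succ (succ (succ zero))
the term's type:
  Nat
observation: 14 normal-order steps normalize the term, beginning with a beta-redex.


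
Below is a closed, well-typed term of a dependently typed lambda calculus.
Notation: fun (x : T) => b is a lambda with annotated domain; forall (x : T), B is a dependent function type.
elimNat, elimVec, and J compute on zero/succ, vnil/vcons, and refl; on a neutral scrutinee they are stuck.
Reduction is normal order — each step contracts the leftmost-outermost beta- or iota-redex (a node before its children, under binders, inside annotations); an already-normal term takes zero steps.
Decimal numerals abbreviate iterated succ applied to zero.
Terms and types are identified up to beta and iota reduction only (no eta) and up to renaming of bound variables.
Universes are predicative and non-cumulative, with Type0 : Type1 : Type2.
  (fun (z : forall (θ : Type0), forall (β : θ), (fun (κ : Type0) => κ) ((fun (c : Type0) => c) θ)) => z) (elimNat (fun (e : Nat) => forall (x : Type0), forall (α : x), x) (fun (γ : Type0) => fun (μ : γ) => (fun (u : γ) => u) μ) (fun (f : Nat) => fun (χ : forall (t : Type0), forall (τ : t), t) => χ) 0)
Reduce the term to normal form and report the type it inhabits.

reduced normal form:
  fun (z : Type0) => fun (θ : z) => θ
inferred type:
  forall (z : Type0), forall (θ : z), z
observation: contracting a beta-redex first, the term normalizes in 3 steps.


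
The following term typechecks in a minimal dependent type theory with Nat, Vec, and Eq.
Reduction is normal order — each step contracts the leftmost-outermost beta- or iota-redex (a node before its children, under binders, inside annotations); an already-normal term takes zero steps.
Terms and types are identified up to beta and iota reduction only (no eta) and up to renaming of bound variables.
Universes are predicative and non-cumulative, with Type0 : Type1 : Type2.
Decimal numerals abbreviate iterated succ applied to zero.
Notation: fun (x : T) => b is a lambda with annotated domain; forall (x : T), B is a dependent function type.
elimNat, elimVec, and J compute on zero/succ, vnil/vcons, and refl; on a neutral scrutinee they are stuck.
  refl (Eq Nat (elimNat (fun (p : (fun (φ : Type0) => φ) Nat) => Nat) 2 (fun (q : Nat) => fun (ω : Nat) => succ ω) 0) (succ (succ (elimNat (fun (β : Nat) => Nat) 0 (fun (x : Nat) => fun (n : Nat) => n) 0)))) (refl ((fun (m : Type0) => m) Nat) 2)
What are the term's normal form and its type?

reduced normal form:
  refl (Eq Nat 2 2) (refl Nat 2)
inferred type:
  Eq (Eq Nat 2 2) (refl Nat 2) (refl Nat 2)
observation: 3 normal-order steps normalize the term, beginning with an elimNat iota-redex.


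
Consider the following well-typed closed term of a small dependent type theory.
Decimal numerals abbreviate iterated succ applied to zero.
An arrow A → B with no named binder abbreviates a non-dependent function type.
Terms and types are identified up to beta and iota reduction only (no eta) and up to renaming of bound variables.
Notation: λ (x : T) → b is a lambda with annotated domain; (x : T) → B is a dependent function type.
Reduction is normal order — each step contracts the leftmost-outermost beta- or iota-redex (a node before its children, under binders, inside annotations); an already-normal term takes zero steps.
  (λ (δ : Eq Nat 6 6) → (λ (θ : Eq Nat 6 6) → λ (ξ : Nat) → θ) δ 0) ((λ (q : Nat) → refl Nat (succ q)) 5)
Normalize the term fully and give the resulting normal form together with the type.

resulting normal form:
  refl Nat 6
the term's type:
  Eq Nat 6 6


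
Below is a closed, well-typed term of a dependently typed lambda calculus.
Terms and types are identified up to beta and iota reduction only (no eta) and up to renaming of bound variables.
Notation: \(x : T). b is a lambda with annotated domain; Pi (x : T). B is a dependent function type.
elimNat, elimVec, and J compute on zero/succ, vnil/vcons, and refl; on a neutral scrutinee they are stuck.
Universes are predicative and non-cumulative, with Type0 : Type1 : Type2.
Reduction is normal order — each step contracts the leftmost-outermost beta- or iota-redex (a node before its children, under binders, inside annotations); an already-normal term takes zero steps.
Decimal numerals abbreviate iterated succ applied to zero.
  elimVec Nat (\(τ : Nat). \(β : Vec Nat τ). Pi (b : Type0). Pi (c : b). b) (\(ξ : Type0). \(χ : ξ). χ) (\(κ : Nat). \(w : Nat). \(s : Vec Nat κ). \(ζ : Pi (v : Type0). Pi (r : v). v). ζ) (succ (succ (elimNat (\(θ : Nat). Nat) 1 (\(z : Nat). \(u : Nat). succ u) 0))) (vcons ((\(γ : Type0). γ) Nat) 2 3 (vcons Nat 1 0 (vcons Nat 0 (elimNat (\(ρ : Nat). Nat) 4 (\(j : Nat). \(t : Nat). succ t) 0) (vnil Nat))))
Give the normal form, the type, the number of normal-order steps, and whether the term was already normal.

reduced normal form:
  \(τ : Type0). \(β : τ). β
type:
  Pi (τ : Type0). Pi (β : τ). τ
steps to reach normal form (normal order): 16
already normal: no
first redex: an elimVec iota-redex
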